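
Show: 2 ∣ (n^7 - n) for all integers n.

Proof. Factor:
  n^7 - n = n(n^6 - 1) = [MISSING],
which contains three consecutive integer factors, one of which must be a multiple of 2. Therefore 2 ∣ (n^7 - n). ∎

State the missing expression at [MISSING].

n^6 - 1 = (n^2 - 1)(n^4 + n^2 + 1), and n^2 - 1 = (n-1)(n+1).
So n(n^6 - 1) = (n - 1)n(n + 1)(n^4 + n^2 + 1).

(n - 1)n(n + 1)(n^4 + n^2 + 1)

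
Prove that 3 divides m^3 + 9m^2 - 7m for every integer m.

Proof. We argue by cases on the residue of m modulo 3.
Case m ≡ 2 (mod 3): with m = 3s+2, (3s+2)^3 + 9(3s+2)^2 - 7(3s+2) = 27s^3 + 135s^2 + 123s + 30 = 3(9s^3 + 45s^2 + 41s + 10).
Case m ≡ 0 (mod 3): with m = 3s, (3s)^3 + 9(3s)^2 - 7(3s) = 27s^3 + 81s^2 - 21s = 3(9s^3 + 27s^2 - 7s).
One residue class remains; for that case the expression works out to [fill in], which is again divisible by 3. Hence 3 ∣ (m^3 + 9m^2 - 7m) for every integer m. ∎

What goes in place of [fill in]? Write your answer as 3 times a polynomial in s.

3(9s^3 + 36s^2 + 14s + 1)

Only m ≡ 1 (mod 3) is unaccounted for. Put m = 3s+1:
(3s+1)^3 + 9(3s+1)^2 - 7(3s+1) expands to 27s^3 + 108s^2 + 42s + 3,
and factoring out 3 leaves 3(9s^3 + 36s^2 + 14s + 1).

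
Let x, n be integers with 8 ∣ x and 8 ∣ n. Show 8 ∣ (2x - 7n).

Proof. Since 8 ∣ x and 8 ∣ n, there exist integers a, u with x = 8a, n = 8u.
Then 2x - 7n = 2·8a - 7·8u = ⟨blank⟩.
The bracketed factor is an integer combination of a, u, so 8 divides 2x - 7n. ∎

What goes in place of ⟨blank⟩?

Pull the common 8 out of every term: 2·8a - 7·8u = 8(2a - 7u).
2a - 7u is an integer, which exhibits the divisibility.

8(2a - 7u)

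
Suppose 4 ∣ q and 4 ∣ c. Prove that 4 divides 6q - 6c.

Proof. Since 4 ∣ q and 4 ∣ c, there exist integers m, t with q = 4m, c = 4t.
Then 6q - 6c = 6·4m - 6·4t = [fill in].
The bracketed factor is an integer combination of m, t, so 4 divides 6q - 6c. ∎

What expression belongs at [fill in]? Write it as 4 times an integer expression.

Each term has a factor of 4: 6·4m - 6·4t = 4·(6m - 6t).
Since 6m - 6t is an integer, 4 ∣ (6q - 6c).

4(6m - 6t)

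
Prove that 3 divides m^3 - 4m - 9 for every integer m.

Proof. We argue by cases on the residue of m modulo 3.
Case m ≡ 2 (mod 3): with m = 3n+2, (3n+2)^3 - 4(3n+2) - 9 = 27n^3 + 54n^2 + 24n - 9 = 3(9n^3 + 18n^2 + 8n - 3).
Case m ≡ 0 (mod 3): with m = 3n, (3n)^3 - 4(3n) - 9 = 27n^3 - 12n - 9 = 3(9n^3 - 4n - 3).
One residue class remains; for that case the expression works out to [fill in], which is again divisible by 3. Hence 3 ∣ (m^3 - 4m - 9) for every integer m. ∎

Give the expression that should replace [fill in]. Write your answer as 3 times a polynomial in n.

3(9n^3 + 9n^2 - n - 4)

Only m ≡ 1 (mod 3) is unaccounted for. Put m = 3n+1:
(3n+1)^3 - 4(3n+1) - 9 expands to 27n^3 + 27n^2 - 3n - 12,
and factoring out 3 leaves 3(9n^3 + 9n^2 - n - 4).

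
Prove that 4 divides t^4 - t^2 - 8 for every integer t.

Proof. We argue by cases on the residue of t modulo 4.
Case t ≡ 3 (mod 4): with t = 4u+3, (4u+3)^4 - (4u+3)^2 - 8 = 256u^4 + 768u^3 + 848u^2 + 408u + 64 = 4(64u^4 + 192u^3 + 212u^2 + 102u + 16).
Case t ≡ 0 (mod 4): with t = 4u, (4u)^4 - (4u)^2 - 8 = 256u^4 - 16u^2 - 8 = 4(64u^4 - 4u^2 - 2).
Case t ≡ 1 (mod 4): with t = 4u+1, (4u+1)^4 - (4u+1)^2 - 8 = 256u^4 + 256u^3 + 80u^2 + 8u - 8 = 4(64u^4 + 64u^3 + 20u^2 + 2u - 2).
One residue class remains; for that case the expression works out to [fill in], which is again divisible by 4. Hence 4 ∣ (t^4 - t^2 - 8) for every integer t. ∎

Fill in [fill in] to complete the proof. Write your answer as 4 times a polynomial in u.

The residues treated are {3, 0, 1}, so the missing case is t ≡ 2 (mod 4); write t = 4u+2.
Then (4u+2)^4 - (4u+2)^2 - 8 = 256u^4 + 512u^3 + 368u^2 + 112u + 4 = 4(64u^4 + 128u^3 + 92u^2 + 28u + 1).

4(64u^4 + 128u^3 + 92u^2 + 28u + 1)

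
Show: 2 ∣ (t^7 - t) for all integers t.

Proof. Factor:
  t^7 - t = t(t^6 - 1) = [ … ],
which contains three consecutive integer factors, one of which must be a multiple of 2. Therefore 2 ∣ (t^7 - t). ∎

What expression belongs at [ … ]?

(t - 1)t(t + 1)(t^4 + t^2 + 1)

t^6 - 1 = (t^2 - 1)(t^4 + t^2 + 1), and t^2 - 1 = (t-1)(t+1).
So t(t^6 - 1) = (t - 1)t(t + 1)(t^4 + t^2 + 1).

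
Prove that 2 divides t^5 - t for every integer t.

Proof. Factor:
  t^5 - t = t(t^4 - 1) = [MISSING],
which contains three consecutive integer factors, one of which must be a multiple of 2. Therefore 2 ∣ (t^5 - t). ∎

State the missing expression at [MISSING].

t^4 - 1 = (t^2 - 1)(t^2 + 1), and t^2 - 1 = (t-1)(t+1).
So t(t^4 - 1) = (t - 1)t(t + 1)(t^2 + 1).

(t - 1)t(t + 1)(t^2 + 1)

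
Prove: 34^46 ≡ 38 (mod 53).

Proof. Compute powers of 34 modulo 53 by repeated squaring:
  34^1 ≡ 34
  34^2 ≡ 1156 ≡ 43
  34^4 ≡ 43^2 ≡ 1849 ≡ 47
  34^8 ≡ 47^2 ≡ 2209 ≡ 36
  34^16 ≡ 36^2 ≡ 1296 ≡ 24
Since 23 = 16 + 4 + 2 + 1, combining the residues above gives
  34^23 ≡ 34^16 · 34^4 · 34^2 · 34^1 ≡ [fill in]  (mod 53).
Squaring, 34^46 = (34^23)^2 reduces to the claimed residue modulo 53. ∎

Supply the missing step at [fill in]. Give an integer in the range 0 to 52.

41

34^16 · 34^4 · 34^2 · 34^1 ≡ 24 · 47 · 43 · 34 = 1649136.
1649136 mod 53 = 41, so 34^23 ≡ 41 (mod 53).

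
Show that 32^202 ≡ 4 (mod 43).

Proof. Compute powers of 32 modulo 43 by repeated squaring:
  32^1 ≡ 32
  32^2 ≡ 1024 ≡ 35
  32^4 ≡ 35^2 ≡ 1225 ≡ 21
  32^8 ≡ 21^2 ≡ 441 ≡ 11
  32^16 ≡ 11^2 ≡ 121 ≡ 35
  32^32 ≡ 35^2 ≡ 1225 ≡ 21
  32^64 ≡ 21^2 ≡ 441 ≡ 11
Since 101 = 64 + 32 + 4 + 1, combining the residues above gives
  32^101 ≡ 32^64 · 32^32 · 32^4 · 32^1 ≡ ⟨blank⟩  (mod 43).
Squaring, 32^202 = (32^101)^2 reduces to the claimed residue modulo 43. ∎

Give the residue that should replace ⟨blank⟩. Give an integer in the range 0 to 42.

2

Multiply the listed residues: 11 · 21 · 21 · 32 = 231 → 4851 → 155232.
Reducing modulo 43: 155232 = 3610·43 + 2, so 32^101 ≡ 2.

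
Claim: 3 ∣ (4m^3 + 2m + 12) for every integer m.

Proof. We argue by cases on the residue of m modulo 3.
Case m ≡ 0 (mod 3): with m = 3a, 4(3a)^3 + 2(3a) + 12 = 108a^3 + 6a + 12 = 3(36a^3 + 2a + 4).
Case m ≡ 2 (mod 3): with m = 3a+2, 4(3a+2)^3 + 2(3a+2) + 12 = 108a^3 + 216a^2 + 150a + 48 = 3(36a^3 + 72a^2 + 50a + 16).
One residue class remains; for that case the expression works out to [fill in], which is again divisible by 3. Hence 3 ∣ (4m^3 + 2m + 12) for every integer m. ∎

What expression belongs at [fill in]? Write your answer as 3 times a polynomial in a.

3(36a^3 + 36a^2 + 14a + 6)

Only m ≡ 1 (mod 3) is unaccounted for. Put m = 3a+1:
4(3a+1)^3 + 2(3a+1) + 12 expands to 108a^3 + 108a^2 + 42a + 18,
and factoring out 3 leaves 3(36a^3 + 36a^2 + 14a + 6).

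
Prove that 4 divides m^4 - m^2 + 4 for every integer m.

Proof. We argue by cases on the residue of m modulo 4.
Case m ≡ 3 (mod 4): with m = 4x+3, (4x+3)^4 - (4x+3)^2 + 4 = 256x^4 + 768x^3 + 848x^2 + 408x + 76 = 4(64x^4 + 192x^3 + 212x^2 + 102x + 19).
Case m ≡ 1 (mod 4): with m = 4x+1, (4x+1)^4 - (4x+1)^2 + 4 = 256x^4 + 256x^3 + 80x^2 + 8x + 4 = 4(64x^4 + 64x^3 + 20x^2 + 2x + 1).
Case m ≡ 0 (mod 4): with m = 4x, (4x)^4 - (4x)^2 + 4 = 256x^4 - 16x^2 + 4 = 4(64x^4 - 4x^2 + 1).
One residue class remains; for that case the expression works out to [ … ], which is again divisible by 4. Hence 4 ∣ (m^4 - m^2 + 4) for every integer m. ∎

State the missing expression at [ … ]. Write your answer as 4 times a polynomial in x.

The residues treated are {3, 1, 0}, so the missing case is m ≡ 2 (mod 4); write m = 4x+2.
Then (4x+2)^4 - (4x+2)^2 + 4 = 256x^4 + 512x^3 + 368x^2 + 112x + 16 = 4(64x^4 + 128x^3 + 92x^2 + 28x + 4).

4(64x^4 + 128x^3 + 92x^2 + 28x + 4)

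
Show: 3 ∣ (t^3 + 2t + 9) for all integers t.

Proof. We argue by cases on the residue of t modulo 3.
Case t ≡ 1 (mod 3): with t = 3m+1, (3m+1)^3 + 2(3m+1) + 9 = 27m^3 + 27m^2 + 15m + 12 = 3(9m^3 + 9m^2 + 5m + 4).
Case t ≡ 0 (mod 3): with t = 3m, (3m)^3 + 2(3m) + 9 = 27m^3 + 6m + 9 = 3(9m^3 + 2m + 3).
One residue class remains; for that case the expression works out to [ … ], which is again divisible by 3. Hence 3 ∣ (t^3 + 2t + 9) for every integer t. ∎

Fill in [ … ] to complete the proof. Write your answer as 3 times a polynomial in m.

The residues treated are {1, 0}, so the missing case is t ≡ 2 (mod 3); write t = 3m+2.
Then (3m+2)^3 + 2(3m+2) + 9 = 27m^3 + 54m^2 + 42m + 21 = 3(9m^3 + 18m^2 + 14m + 7).

3(9m^3 + 18m^2 + 14m + 7)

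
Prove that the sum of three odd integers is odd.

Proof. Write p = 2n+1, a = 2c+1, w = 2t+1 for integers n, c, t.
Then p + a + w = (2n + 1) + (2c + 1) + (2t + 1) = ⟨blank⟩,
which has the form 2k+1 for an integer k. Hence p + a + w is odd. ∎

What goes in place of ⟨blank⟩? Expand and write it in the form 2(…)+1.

Expanding: (2n + 1) + (2c + 1) + (2t + 1) = 2c + 2n + 2t + 3.
Every term except the constant is even, so this is 2(c + n + t + 1) + 1,
and c + n + t + 1 ∈ ℤ gives the required form.

2(c + n + t + 1) + 1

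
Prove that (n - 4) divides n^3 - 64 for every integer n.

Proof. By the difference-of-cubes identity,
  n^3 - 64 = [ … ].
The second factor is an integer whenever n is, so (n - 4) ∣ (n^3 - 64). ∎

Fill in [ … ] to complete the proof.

Polynomial division of n^3 - 64 by n - 4 leaves remainder 0 and quotient n^2 + 4n + 16.
Hence n^3 - 64 = (n - 4)(n^2 + 4n + 16).

(n - 4)(n^2 + 4n + 16)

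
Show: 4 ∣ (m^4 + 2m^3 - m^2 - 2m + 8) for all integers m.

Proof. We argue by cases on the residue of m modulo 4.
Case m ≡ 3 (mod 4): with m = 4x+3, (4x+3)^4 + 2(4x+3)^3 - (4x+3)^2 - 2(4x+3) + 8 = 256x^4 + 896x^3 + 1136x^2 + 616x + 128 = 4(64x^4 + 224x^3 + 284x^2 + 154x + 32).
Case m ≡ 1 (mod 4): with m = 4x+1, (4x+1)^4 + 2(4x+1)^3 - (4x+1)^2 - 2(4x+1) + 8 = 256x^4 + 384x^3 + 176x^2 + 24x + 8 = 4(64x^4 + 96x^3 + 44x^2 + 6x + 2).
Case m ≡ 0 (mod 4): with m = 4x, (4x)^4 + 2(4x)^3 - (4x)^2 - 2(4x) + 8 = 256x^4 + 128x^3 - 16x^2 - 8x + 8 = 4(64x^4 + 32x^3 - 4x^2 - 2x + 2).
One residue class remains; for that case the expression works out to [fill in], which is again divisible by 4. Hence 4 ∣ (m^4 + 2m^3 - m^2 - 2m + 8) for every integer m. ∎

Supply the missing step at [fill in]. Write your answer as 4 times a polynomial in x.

The residues treated are {3, 1, 0}, so the missing case is m ≡ 2 (mod 4); write m = 4x+2.
Then (4x+2)^4 + 2(4x+2)^3 - (4x+2)^2 - 2(4x+2) + 8 = 256x^4 + 640x^3 + 560x^2 + 200x + 32 = 4(64x^4 + 160x^3 + 140x^2 + 50x + 8).

4(64x^4 + 160x^3 + 140x^2 + 50x + 8)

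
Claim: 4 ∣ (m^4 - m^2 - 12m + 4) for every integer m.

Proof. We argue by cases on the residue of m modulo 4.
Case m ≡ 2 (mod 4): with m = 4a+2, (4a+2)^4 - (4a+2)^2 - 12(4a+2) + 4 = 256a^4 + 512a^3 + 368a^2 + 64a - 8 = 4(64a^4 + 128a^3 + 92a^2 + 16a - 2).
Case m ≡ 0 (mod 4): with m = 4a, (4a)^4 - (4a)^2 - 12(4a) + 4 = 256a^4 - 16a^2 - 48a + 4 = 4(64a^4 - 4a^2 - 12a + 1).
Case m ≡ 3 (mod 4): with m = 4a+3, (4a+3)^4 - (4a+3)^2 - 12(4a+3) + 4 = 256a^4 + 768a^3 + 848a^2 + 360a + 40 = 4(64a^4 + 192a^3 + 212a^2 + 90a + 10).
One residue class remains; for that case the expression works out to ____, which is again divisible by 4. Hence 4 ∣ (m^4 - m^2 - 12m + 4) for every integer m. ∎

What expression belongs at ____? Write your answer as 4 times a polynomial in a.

4(64a^4 + 64a^3 + 20a^2 - 10a - 2)

The residues treated are {2, 0, 3}, so the missing case is m ≡ 1 (mod 4); write m = 4a+1.
Then (4a+1)^4 - (4a+1)^2 - 12(4a+1) + 4 = 256a^4 + 256a^3 + 80a^2 - 40a - 8 = 4(64a^4 + 64a^3 + 20a^2 - 10a - 2).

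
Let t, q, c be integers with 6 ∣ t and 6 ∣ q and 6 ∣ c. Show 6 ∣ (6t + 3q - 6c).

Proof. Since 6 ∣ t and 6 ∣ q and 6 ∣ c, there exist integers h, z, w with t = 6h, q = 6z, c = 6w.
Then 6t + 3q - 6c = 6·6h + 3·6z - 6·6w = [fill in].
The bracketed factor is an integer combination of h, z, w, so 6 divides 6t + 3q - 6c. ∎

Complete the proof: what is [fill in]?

6(6h - 6w + 3z)

Pull the common 6 out of every term: 6·6h + 3·6z - 6·6w = 6(6h - 6w + 3z).
6h - 6w + 3z is an integer, which exhibits the divisibility.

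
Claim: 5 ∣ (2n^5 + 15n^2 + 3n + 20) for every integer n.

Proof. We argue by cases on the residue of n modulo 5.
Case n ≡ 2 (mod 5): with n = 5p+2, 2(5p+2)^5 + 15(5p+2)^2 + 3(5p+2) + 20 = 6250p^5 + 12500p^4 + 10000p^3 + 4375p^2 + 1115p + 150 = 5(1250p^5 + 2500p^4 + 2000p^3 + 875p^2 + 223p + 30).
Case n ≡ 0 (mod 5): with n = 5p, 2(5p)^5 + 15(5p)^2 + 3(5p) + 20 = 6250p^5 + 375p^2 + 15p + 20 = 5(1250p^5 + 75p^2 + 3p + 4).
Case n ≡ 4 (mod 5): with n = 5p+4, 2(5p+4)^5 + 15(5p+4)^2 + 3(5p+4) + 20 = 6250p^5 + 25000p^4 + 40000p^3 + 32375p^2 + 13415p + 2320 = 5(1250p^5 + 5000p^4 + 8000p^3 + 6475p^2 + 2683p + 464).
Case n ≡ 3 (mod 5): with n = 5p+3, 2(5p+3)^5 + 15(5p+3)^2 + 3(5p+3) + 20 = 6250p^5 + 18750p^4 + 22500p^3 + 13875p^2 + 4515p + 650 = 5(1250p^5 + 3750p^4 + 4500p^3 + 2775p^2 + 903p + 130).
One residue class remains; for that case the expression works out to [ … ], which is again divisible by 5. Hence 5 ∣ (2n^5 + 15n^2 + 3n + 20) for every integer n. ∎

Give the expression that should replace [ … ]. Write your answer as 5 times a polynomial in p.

Only n ≡ 1 (mod 5) is unaccounted for. Put n = 5p+1:
2(5p+1)^5 + 15(5p+1)^2 + 3(5p+1) + 20 expands to 6250p^5 + 6250p^4 + 2500p^3 + 875p^2 + 215p + 40,
and factoring out 5 leaves 5(1250p^5 + 1250p^4 + 500p^3 + 175p^2 + 43p + 8).

5(1250p^5 + 1250p^4 + 500p^3 + 175p^2 + 43p + 8)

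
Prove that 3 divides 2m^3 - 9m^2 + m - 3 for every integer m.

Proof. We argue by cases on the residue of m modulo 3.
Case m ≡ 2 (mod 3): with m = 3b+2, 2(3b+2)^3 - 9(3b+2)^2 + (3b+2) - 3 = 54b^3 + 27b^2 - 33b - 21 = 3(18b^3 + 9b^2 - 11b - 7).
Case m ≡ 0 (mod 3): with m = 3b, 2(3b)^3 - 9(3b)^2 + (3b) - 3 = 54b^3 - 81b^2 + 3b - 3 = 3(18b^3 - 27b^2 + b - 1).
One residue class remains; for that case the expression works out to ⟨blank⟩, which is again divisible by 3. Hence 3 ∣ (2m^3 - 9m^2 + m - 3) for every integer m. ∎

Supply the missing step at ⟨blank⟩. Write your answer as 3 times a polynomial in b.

3(18b^3 - 9b^2 - 11b - 3)

Only m ≡ 1 (mod 3) is unaccounted for. Put m = 3b+1:
2(3b+1)^3 - 9(3b+1)^2 + (3b+1) - 3 expands to 54b^3 - 27b^2 - 33b - 9,
and factoring out 3 leaves 3(18b^3 - 9b^2 - 11b - 3).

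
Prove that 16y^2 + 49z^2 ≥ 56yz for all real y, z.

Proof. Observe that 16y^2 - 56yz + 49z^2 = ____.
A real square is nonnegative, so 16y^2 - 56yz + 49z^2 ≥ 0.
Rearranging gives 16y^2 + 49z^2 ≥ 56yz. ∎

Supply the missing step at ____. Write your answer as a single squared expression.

The leading and trailing coefficients are 4^2 and 7^2, and 56 = 2·4·7, so the trinomial is (4y - 7z)^2.
Hence 16y^2 - 56yz + 49z^2 ≥ 0.

(4y - 7z)^2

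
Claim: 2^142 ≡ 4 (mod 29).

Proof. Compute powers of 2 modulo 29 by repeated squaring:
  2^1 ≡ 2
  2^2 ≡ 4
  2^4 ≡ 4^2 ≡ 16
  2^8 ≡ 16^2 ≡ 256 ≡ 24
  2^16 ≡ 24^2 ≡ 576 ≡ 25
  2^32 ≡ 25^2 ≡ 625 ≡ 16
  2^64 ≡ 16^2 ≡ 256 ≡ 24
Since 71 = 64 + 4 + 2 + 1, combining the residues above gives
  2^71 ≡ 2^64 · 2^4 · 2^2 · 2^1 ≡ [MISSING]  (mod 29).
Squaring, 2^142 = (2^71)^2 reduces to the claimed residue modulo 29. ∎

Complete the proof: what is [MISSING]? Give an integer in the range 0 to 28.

27

Multiply the listed residues: 24 · 16 · 4 · 2 = 384 → 1536 → 3072.
Reducing modulo 29: 3072 = 105·29 + 27, so 2^71 ≡ 27.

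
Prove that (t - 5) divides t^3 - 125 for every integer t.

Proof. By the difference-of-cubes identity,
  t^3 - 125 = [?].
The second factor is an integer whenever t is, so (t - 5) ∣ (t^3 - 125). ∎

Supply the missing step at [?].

(t - 5)(t^2 + 5t + 25)

a^3 - b^3 = (a - b)(a^2 + ab + b^2). With a = t, b = 5:
t^3 - 125 = (t - 5)(t^2 + 5t + 25).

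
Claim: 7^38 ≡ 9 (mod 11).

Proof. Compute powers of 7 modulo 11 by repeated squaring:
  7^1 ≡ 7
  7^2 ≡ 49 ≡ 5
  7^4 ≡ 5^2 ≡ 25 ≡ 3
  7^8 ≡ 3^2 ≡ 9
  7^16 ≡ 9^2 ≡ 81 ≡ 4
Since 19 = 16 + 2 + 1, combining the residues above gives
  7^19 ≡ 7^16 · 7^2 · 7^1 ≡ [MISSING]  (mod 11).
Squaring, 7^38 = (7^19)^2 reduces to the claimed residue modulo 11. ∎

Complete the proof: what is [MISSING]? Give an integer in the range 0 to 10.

7^16 · 7^2 · 7^1 ≡ 4 · 5 · 7 = 140.
140 mod 11 = 8, so 7^19 ≡ 8 (mod 11).

8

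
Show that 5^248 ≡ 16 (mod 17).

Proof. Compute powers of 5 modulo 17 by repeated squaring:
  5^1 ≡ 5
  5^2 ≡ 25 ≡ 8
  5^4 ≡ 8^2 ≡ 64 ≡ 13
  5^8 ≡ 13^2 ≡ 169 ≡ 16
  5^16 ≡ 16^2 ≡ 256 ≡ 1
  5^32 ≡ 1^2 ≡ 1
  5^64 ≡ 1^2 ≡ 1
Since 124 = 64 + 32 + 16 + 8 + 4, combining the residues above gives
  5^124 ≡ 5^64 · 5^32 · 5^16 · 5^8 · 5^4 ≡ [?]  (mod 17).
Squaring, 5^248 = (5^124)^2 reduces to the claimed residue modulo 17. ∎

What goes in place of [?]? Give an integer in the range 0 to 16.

5^64 · 5^32 · 5^16 · 5^8 · 5^4 ≡ 1 · 1 · 1 · 16 · 13 = 208.
208 mod 17 = 4, so 5^124 ≡ 4 (mod 17).

4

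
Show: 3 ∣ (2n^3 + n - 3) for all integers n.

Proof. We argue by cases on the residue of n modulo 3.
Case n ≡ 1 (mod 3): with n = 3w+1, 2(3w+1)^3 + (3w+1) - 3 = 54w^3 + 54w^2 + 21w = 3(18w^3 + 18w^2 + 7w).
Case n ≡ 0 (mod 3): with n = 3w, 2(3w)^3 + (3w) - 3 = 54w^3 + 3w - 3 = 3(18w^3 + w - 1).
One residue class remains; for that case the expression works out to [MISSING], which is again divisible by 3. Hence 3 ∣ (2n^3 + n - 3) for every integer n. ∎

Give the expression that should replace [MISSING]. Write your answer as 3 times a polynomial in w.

3(18w^3 + 36w^2 + 25w + 5)

The residues treated are {1, 0}, so the missing case is n ≡ 2 (mod 3); write n = 3w+2.
Then 2(3w+2)^3 + (3w+2) - 3 = 54w^3 + 108w^2 + 75w + 15 = 3(18w^3 + 36w^2 + 25w + 5).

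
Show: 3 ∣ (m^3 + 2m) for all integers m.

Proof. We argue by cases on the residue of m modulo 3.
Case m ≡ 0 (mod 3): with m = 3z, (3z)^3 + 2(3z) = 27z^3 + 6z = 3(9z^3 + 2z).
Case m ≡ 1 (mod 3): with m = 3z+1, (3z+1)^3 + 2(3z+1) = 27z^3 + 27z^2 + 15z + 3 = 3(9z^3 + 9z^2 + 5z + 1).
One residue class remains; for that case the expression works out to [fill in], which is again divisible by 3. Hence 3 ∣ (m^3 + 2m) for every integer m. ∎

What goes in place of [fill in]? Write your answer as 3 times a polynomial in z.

The residues treated are {0, 1}, so the missing case is m ≡ 2 (mod 3); write m = 3z+2.
Then (3z+2)^3 + 2(3z+2) = 27z^3 + 54z^2 + 42z + 12 = 3(9z^3 + 18z^2 + 14z + 4).

3(9z^3 + 18z^2 + 14z + 4)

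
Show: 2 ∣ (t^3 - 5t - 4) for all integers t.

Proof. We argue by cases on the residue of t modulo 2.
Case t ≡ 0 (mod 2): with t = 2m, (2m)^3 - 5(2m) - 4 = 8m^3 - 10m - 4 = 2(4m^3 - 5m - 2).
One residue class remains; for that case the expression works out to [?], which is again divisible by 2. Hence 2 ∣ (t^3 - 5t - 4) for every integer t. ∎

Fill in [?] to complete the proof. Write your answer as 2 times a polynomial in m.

2(4m^3 + 6m^2 - 2m - 4)

The residues treated are {0}, so the missing case is t ≡ 1 (mod 2); write t = 2m+1.
Then (2m+1)^3 - 5(2m+1) - 4 = 8m^3 + 12m^2 - 4m - 8 = 2(4m^3 + 6m^2 - 2m - 4).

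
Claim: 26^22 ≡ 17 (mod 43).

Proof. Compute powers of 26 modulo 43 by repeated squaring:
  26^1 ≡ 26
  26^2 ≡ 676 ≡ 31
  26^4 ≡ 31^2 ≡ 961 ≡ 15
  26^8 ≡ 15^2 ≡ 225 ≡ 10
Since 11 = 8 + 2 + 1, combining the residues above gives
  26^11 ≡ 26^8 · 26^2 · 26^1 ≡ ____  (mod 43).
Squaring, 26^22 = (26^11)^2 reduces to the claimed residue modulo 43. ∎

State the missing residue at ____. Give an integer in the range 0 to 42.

19

Multiply the listed residues: 10 · 31 · 26 = 310 → 8060.
Reducing modulo 43: 8060 = 187·43 + 19, so 26^11 ≡ 19.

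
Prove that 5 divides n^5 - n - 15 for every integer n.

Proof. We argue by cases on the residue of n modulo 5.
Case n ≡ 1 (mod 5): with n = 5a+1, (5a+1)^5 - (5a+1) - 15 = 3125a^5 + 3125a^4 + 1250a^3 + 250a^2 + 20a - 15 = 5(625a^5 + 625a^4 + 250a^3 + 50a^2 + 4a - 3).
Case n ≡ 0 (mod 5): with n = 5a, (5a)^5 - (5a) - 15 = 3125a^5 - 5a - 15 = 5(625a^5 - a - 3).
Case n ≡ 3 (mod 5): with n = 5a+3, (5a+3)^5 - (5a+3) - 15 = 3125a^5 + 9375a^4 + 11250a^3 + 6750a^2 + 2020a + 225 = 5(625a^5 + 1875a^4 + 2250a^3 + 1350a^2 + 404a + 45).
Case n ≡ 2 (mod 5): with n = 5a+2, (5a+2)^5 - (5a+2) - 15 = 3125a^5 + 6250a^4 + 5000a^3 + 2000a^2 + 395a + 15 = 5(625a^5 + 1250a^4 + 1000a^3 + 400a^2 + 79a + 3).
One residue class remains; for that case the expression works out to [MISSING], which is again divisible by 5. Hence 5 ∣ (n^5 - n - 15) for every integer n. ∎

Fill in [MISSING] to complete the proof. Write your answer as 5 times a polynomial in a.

Only n ≡ 4 (mod 5) is unaccounted for. Put n = 5a+4:
(5a+4)^5 - (5a+4) - 15 expands to 3125a^5 + 12500a^4 + 20000a^3 + 16000a^2 + 6395a + 1005,
and factoring out 5 leaves 5(625a^5 + 2500a^4 + 4000a^3 + 3200a^2 + 1279a + 201).

5(625a^5 + 2500a^4 + 4000a^3 + 3200a^2 + 1279a + 201)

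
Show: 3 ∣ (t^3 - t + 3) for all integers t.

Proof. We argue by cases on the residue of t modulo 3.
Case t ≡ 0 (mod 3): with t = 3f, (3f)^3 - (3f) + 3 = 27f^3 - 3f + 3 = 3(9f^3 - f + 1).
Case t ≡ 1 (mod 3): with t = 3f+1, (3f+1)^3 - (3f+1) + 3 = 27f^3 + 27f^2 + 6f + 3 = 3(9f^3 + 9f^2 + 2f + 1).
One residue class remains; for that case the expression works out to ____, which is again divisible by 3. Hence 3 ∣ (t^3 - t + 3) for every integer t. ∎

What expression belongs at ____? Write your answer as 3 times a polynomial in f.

Only t ≡ 2 (mod 3) is unaccounted for. Put t = 3f+2:
(3f+2)^3 - (3f+2) + 3 expands to 27f^3 + 54f^2 + 33f + 9,
and factoring out 3 leaves 3(9f^3 + 18f^2 + 11f + 3).

3(9f^3 + 18f^2 + 11f + 3)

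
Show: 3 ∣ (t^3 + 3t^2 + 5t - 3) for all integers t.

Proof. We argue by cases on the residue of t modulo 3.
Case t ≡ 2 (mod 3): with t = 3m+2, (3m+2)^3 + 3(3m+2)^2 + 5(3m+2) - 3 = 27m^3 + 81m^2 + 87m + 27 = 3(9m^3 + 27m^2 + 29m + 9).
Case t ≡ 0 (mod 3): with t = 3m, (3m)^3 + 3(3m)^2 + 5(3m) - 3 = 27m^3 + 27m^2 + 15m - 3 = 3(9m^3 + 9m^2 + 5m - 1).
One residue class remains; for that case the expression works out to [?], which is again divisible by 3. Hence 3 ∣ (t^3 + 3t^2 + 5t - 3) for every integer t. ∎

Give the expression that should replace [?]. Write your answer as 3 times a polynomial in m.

Only t ≡ 1 (mod 3) is unaccounted for. Put t = 3m+1:
(3m+1)^3 + 3(3m+1)^2 + 5(3m+1) - 3 expands to 27m^3 + 54m^2 + 42m + 6,
and factoring out 3 leaves 3(9m^3 + 18m^2 + 14m + 2).

3(9m^3 + 18m^2 + 14m + 2)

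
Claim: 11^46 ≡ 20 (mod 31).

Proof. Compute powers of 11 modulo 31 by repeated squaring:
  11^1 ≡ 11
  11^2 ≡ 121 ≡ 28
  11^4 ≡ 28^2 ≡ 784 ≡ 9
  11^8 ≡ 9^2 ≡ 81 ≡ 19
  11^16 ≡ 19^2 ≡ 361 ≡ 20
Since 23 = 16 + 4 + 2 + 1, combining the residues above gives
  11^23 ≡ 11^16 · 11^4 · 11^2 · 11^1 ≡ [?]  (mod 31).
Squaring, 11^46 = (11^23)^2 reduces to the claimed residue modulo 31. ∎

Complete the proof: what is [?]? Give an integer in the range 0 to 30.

12

11^16 · 11^4 · 11^2 · 11^1 ≡ 20 · 9 · 28 · 11 = 55440.
55440 mod 31 = 12, so 11^23 ≡ 12 (mod 31).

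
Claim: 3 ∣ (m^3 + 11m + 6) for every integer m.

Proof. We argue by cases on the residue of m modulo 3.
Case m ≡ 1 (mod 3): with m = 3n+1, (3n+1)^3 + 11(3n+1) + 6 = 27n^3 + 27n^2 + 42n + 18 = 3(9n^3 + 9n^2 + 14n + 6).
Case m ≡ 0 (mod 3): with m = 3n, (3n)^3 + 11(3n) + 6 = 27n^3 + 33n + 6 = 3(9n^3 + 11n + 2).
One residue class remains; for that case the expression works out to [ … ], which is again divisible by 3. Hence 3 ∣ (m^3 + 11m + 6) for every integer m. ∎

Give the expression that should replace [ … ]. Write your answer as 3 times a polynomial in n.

Only m ≡ 2 (mod 3) is unaccounted for. Put m = 3n+2:
(3n+2)^3 + 11(3n+2) + 6 expands to 27n^3 + 54n^2 + 69n + 36,
and factoring out 3 leaves 3(9n^3 + 18n^2 + 23n + 12).

3(9n^3 + 18n^2 + 23n + 12)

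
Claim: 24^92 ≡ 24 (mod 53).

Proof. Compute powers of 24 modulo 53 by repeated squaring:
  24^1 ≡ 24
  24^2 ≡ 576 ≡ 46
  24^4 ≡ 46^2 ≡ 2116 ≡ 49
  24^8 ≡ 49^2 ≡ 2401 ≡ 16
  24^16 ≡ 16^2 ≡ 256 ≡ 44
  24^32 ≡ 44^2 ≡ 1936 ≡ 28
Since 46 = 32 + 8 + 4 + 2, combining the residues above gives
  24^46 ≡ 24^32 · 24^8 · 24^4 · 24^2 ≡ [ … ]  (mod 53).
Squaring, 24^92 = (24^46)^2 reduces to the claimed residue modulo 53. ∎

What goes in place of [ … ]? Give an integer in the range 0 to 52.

Multiply the listed residues: 28 · 16 · 49 · 46 = 448 → 21952 → 1009792.
Reducing modulo 53: 1009792 = 19052·53 + 36, so 24^46 ≡ 36.

36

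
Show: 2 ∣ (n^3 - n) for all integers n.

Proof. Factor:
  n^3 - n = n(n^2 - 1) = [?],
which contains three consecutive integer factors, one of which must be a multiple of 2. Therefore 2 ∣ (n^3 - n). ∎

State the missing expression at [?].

(n - 1)n(n + 1)

n(n^2 - 1) = n(n - 1)(n + 1) = (n - 1)n(n + 1).
These three factors are consecutive integers, so their product is divisible by 2.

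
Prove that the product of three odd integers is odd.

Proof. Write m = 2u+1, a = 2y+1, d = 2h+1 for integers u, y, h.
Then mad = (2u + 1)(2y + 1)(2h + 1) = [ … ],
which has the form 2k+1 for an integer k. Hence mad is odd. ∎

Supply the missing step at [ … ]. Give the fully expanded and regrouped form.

2(4huy + 2hu + 2hy + h + 2uy + u + y) + 1

(2u + 1)(2y + 1)(2h + 1) = 8huy + 4hu + 4hy + 2h + 4uy + 2u + 2y + 1
= 2(4huy + 2hu + 2hy + h + 2uy + u + y) + 1.
Since 4huy + 2hu + 2hy + h + 2uy + u + y is an integer, the product is of the form 2k+1 for an integer k.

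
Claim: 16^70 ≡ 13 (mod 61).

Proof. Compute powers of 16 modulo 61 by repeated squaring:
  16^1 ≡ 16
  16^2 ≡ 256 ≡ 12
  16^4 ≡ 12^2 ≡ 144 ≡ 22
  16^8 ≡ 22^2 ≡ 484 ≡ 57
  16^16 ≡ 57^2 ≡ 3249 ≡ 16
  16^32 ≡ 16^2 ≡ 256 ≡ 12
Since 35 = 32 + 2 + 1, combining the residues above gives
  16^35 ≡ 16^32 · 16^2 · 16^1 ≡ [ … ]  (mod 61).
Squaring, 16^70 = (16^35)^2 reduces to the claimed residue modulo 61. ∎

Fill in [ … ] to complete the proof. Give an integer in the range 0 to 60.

16^32 · 16^2 · 16^1 ≡ 12 · 12 · 16 = 2304.
2304 mod 61 = 47, so 16^35 ≡ 47 (mod 61).

47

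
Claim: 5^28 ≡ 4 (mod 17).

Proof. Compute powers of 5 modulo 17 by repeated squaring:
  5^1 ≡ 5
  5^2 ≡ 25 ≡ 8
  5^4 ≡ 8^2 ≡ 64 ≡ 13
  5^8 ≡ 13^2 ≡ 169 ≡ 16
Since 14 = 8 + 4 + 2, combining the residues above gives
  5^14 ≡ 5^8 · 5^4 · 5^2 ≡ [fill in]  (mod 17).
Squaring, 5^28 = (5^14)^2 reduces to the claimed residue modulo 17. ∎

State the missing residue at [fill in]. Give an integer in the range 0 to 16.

15

5^8 · 5^4 · 5^2 ≡ 16 · 13 · 8 = 1664.
1664 mod 17 = 15, so 5^14 ≡ 15 (mod 17).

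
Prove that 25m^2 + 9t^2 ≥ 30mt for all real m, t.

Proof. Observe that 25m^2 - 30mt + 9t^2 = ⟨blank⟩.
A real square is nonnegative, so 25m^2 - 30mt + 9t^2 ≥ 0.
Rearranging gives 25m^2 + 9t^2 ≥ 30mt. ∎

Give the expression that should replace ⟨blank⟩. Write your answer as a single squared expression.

The leading and trailing coefficients are 5^2 and 3^2, and 30 = 2·5·3, so the trinomial is (5m - 3t)^2.
Hence 25m^2 - 30mt + 9t^2 ≥ 0.

(5m - 3t)^2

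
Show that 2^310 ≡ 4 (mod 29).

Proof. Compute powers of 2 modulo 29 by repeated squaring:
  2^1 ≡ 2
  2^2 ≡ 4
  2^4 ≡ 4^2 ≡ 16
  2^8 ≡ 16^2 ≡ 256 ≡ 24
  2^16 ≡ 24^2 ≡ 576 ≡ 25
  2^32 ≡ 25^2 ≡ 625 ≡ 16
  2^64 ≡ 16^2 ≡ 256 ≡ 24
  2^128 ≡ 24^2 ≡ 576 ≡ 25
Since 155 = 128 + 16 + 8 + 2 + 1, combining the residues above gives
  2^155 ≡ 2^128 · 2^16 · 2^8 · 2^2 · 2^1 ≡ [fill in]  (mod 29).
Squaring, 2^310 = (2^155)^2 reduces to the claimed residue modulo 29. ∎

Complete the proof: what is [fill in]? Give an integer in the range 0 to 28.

27

2^128 · 2^16 · 2^8 · 2^2 · 2^1 ≡ 25 · 25 · 24 · 4 · 2 = 120000.
120000 mod 29 = 27, so 2^155 ≡ 27 (mod 29).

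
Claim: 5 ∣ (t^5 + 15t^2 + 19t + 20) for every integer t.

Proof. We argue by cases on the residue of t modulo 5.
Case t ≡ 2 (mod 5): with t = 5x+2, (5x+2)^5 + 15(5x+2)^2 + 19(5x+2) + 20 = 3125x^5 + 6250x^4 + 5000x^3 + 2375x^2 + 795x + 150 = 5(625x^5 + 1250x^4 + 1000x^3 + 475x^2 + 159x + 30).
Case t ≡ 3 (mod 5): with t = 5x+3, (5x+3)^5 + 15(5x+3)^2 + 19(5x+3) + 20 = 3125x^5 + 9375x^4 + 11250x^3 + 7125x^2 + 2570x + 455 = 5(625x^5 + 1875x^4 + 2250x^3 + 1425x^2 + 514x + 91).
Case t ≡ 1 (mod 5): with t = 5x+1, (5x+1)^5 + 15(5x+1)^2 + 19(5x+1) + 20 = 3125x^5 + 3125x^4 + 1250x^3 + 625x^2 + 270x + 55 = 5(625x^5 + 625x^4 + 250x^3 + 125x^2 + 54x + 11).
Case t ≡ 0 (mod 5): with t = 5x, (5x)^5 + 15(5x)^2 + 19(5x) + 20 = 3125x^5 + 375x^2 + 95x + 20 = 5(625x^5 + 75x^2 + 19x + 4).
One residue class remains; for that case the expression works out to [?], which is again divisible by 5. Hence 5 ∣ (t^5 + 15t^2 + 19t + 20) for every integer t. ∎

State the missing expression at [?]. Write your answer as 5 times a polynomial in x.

Only t ≡ 4 (mod 5) is unaccounted for. Put t = 5x+4:
(5x+4)^5 + 15(5x+4)^2 + 19(5x+4) + 20 expands to 3125x^5 + 12500x^4 + 20000x^3 + 16375x^2 + 7095x + 1360,
and factoring out 5 leaves 5(625x^5 + 2500x^4 + 4000x^3 + 3275x^2 + 1419x + 272).

5(625x^5 + 2500x^4 + 4000x^3 + 3275x^2 + 1419x + 272)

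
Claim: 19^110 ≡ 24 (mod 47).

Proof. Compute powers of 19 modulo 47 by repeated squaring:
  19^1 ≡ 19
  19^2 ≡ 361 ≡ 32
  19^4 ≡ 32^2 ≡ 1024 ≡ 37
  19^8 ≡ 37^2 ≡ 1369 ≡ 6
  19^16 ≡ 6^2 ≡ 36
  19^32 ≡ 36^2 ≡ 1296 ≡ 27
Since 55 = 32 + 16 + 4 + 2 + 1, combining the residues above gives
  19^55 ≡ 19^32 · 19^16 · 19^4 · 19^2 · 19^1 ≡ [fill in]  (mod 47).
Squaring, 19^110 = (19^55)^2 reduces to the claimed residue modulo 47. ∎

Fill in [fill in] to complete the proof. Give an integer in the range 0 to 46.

20

19^32 · 19^16 · 19^4 · 19^2 · 19^1 ≡ 27 · 36 · 37 · 32 · 19 = 21866112.
21866112 mod 47 = 20, so 19^55 ≡ 20 (mod 47).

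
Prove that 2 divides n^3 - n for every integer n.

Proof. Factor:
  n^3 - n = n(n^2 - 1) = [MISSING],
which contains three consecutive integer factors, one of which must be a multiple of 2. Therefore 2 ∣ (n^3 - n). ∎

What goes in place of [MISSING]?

(n - 1)n(n + 1)

n(n^2 - 1) = n(n - 1)(n + 1) = (n - 1)n(n + 1).
These three factors are consecutive integers, so their product is divisible by 2.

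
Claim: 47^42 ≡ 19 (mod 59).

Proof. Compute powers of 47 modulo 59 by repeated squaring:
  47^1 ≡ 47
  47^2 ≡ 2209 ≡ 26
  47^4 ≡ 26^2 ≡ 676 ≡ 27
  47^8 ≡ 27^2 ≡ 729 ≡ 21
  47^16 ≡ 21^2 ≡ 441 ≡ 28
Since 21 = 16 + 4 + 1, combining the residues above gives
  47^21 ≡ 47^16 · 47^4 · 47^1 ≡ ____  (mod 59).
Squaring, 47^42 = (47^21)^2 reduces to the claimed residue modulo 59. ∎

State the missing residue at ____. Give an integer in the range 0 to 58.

47^16 · 47^4 · 47^1 ≡ 28 · 27 · 47 = 35532.
35532 mod 59 = 14, so 47^21 ≡ 14 (mod 59).

14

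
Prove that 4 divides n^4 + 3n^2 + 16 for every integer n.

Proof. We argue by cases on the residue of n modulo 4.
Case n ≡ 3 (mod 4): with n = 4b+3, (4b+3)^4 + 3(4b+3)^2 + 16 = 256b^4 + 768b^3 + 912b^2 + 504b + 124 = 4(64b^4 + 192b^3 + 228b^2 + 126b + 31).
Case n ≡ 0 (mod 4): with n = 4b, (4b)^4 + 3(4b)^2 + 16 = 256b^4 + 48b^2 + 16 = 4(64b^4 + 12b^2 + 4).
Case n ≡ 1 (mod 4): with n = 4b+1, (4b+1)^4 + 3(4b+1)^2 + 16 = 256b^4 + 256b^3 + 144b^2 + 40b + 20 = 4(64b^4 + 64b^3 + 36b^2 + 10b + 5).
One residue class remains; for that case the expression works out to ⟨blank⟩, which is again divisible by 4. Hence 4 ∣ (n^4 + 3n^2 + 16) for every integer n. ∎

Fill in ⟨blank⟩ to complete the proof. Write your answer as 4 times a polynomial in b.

Only n ≡ 2 (mod 4) is unaccounted for. Put n = 4b+2:
(4b+2)^4 + 3(4b+2)^2 + 16 expands to 256b^4 + 512b^3 + 432b^2 + 176b + 44,
and factoring out 4 leaves 4(64b^4 + 128b^3 + 108b^2 + 44b + 11).

4(64b^4 + 128b^3 + 108b^2 + 44b + 11)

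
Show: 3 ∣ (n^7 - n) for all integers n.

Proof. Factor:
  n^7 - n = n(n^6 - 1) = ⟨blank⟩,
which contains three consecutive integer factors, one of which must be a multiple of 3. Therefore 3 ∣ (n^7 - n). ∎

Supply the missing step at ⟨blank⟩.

n^6 - 1 = (n^2 - 1)(n^4 + n^2 + 1), and n^2 - 1 = (n-1)(n+1).
So n(n^6 - 1) = (n - 1)n(n + 1)(n^4 + n^2 + 1).

(n - 1)n(n + 1)(n^4 + n^2 + 1)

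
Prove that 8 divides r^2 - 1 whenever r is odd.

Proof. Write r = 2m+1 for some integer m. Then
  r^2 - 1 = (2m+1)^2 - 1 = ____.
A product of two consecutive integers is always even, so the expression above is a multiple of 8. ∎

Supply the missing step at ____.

(2m+1)^2 - 1 = 4m^2 + 4m + 1 - 1 = 4m^2 + 4m = 4m(m+1).
Since m and m+1 are consecutive, m(m+1) is even, and 4·(even) is a multiple of 8.

4m(m + 1)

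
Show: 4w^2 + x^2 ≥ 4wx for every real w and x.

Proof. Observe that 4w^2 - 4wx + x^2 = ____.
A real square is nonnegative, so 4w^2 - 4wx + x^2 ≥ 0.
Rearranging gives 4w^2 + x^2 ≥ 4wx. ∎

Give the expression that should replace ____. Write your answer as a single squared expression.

The leading and trailing coefficients are 2^2 and 1^2, and 4 = 2·2·1, so the trinomial is (2w - x)^2.
Hence 4w^2 - 4wx + x^2 ≥ 0.

(2w - x)^2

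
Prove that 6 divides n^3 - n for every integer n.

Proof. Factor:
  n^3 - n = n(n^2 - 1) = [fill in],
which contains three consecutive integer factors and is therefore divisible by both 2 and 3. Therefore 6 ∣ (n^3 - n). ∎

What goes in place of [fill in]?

n(n^2 - 1) = n(n - 1)(n + 1) = (n - 1)n(n + 1).
These three factors are consecutive integers, so their product is divisible by 6.

(n - 1)n(n + 1)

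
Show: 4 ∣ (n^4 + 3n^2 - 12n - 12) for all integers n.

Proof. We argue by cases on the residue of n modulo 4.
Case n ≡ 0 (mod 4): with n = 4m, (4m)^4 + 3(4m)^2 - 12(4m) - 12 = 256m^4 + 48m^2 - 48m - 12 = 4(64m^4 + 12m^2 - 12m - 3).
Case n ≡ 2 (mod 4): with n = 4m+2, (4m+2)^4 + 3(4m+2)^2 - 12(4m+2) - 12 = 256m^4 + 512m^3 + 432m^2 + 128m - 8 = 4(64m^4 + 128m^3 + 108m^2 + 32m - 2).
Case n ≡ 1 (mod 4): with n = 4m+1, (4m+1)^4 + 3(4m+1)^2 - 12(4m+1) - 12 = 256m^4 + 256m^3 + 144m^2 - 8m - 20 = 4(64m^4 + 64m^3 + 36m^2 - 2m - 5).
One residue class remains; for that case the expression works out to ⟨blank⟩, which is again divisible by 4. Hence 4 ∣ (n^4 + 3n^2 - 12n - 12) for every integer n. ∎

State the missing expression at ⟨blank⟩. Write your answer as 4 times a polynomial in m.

4(64m^4 + 192m^3 + 228m^2 + 114m + 15)

Only n ≡ 3 (mod 4) is unaccounted for. Put n = 4m+3:
(4m+3)^4 + 3(4m+3)^2 - 12(4m+3) - 12 expands to 256m^4 + 768m^3 + 912m^2 + 456m + 60,
and factoring out 4 leaves 4(64m^4 + 192m^3 + 228m^2 + 114m + 15).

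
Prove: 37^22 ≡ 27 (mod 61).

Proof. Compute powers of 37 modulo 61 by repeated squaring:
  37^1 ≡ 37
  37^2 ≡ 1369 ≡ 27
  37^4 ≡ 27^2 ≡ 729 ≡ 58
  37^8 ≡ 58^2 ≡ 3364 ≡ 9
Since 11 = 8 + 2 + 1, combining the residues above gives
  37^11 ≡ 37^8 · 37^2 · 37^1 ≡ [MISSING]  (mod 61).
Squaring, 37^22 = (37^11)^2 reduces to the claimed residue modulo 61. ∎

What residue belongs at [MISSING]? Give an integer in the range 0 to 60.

Multiply the listed residues: 9 · 27 · 37 = 243 → 8991.
Reducing modulo 61: 8991 = 147·61 + 24, so 37^11 ≡ 24.

24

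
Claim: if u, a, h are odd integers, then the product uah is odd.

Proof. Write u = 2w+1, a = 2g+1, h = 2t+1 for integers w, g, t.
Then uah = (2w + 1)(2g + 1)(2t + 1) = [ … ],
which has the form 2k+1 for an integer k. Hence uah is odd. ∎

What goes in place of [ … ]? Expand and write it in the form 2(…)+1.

2(4gtw + 2gt + 2gw + g + 2tw + t + w) + 1

Expanding: (2w + 1)(2g + 1)(2t + 1) = 8gtw + 4gt + 4gw + 2g + 4tw + 2t + 2w + 1.
Every term except the constant is even, so this is 2(4gtw + 2gt + 2gw + g + 2tw + t + w) + 1,
and 4gtw + 2gt + 2gw + g + 2tw + t + w ∈ ℤ gives the required form.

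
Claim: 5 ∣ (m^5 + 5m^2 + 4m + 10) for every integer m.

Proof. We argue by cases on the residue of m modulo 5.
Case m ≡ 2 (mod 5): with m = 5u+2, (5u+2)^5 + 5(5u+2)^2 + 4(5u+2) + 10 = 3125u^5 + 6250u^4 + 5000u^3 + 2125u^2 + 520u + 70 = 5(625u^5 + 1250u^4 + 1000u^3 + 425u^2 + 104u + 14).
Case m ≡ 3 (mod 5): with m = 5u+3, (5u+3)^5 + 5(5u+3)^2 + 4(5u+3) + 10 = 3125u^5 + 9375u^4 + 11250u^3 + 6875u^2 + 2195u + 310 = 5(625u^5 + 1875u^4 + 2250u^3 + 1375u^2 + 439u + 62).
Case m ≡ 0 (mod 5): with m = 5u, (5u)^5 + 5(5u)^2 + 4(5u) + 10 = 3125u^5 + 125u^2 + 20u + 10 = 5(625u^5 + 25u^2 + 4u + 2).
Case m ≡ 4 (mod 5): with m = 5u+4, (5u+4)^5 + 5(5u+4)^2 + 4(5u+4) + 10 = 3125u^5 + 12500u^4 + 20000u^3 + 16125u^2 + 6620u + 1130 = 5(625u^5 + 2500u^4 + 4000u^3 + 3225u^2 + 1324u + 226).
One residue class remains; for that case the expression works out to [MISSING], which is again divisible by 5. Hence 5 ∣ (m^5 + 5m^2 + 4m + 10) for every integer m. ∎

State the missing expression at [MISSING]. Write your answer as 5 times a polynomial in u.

The residues treated are {2, 3, 0, 4}, so the missing case is m ≡ 1 (mod 5); write m = 5u+1.
Then (5u+1)^5 + 5(5u+1)^2 + 4(5u+1) + 10 = 3125u^5 + 3125u^4 + 1250u^3 + 375u^2 + 95u + 20 = 5(625u^5 + 625u^4 + 250u^3 + 75u^2 + 19u + 4).

5(625u^5 + 625u^4 + 250u^3 + 75u^2 + 19u + 4)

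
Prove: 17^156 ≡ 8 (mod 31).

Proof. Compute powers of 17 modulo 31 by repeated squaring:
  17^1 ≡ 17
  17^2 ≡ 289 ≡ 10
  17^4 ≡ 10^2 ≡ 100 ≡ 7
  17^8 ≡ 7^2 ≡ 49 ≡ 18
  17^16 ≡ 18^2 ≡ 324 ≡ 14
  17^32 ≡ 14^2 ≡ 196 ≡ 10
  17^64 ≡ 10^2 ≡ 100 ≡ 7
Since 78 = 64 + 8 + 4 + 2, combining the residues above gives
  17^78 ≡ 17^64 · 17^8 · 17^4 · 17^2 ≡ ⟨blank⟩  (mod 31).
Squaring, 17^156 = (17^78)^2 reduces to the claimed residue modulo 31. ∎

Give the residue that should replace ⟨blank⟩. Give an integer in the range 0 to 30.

Multiply the listed residues: 7 · 18 · 7 · 10 = 126 → 882 → 8820.
Reducing modulo 31: 8820 = 284·31 + 16, so 17^78 ≡ 16.

16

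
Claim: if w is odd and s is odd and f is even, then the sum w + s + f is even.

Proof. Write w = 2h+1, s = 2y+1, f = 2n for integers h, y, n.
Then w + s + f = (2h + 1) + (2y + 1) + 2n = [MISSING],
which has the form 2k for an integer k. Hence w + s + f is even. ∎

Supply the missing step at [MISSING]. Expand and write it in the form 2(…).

Expanding: (2h + 1) + (2y + 1) + 2n = 2h + 2n + 2y + 2.
Every term is even; pulling out the factor of 2 gives 2(h + n + y + 1).

2(h + n + y + 1)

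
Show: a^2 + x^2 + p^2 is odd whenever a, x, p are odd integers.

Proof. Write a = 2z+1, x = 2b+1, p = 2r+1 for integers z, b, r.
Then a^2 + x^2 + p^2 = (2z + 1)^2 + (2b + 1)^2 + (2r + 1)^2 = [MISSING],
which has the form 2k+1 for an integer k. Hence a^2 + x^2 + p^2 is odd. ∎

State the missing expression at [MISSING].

(2z + 1)^2 + (2b + 1)^2 + (2r + 1)^2 = 4b^2 + 4b + 4r^2 + 4r + 4z^2 + 4z + 3
= 2(2b^2 + 2b + 2r^2 + 2r + 2z^2 + 2z + 1) + 1.
Since 2b^2 + 2b + 2r^2 + 2r + 2z^2 + 2z + 1 is an integer, the sum of squares is of the form 2k+1 for an integer k.

2(2b^2 + 2b + 2r^2 + 2r + 2z^2 + 2z + 1) + 1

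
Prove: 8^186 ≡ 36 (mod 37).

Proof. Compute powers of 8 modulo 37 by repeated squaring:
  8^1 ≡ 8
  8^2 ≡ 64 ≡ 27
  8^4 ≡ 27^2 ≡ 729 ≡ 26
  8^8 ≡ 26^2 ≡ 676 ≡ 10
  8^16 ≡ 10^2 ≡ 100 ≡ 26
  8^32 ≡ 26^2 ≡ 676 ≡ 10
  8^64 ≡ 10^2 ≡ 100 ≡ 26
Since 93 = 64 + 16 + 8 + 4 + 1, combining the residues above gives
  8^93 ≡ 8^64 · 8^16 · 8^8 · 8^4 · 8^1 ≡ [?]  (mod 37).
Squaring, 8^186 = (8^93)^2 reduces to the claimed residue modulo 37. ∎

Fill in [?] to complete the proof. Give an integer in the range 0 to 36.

6

8^64 · 8^16 · 8^8 · 8^4 · 8^1 ≡ 26 · 26 · 10 · 26 · 8 = 1406080.
1406080 mod 37 = 6, so 8^93 ≡ 6 (mod 37).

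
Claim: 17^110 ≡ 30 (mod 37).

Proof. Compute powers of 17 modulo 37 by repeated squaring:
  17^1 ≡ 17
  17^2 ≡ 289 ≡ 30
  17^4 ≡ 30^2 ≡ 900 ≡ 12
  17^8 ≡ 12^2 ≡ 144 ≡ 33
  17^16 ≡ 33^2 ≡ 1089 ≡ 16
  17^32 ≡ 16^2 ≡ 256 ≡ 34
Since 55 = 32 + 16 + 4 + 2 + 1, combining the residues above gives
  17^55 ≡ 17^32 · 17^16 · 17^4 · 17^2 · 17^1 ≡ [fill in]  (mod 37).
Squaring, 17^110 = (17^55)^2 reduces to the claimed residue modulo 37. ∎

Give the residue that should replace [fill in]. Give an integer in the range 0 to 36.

20

Multiply the listed residues: 34 · 16 · 12 · 30 · 17 = 544 → 6528 → 195840 → 3329280.
Reducing modulo 37: 3329280 = 89980·37 + 20, so 17^55 ≡ 20.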